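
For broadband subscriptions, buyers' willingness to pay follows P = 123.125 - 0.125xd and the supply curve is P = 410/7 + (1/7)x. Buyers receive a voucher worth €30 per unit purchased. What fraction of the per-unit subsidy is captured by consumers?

Consumer share = 7/15

Pre-subsidy: 123.125 - 0.125x = 410/7 + (1/7)x gives x* = 241 and P* = 93.
With the rebate, buyers effectively pay Pb = Ps − 30, where Ps is the price sellers receive.
On the curves, Pb = 123.125 - 0.125x and Ps = 410/7 + (1/7)x; the wedge Ps − Pb = 30 gives 410/7 + (1/7)x − (123.125 - 0.125x) = 30, so x' = 353.
Then Pb = 123.125 − 0.125·353 = 79 and Ps = 410/7 + (1/7)·353 = 109.
Buyers' price falls by P* − Pb = 93 − 79 = 14; sellers' price rises by Ps − P* = 109 − 93 = 16.
So consumers capture 14/30 = 7/15 of each unit of subsidy.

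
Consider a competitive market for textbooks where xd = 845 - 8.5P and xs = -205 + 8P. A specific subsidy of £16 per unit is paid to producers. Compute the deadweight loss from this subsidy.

Pre-subsidy: 845 - 8.5P = -205 + 8P gives P* = 700/11, x* = 3345/11.
With the subsidy, sellers receive Ps = Pb + 16 for each unit, where Pb is the price buyers pay.
Supply in terms of Pb becomes xs = -205 + 8(Pb + 16) = -77 + 8Pb. Setting this equal to demand: 845 - 8.5Pb = -77 + 8Pb, so Pb = 1844/33.
Sellers receive Ps = 1844/33 + 16 = 2372/33; x' = 845 − 8.5·(1844/33) = 12211/33.
The subsidy expands output by 12211/33 − 3345/11 = 2176/33 past the efficient level; on those units the gap between marginal cost and willingness to pay runs from 0 up to 16.
DWL = ½ × 16 × 2176/33 = 17408/33.

Deadweight loss = 17408/33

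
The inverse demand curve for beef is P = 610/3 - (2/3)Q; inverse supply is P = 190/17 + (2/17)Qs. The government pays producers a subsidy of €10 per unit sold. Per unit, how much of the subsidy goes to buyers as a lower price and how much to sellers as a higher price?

Buyers gain €8.5 per unit; sellers gain €1.5 per unit

Pre-subsidy: 610/3 - (2/3)Q = 190/17 + (2/17)Q gives Q* = 245 and P* = 40.
With the subsidy, sellers receive Ps = Pb + 10 for each unit, where Pb is the price buyers pay.
On the curves, Pb = 610/3 - (2/3)Q and Ps = 190/17 + (2/17)Q; the wedge Ps − Pb = 10 gives 190/17 + (2/17)Q − (610/3 - (2/3)Q) = 10, so Q' = 257.75.
Then Pb = 610/3 − (2/3)·257.75 = 31.5 and Ps = 190/17 + (2/17)·257.75 = 41.5.
Buyers' price falls by P* − Pb = 40 − 31.5 = 8.5; sellers' price rises by Ps − P* = 41.5 − 40 = 1.5.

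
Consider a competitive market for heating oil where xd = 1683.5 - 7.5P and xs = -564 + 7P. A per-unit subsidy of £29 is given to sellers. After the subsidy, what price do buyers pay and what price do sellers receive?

Pre-subsidy: 1683.5 - 7.5P = -564 + 7P gives P* = 155, x* = 521.
With the subsidy, sellers receive Ps = Pb + 29 for each unit, where Pb is the price buyers pay.
Supply in terms of Pb becomes xs = -564 + 7(Pb + 29) = -361 + 7Pb. Setting this equal to demand: 1683.5 - 7.5Pb = -361 + 7Pb, so Pb = 141.
Sellers receive Ps = 141 + 29 = 170; x' = 1683.5 − 7.5·141 = 626.

Buyers pay £141; sellers receive £170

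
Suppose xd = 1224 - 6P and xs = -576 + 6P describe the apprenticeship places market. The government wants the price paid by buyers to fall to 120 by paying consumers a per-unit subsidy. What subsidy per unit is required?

At a buyer price of 120, quantity demanded is 1224 − 6·120 = 504.
Sellers supply 504 only when they receive Ps with -576 + 6·Ps = 504, i.e. Ps = 180.
s = Ps − Pb = 180 − 120 = 60.

Required subsidy s = 60 per unit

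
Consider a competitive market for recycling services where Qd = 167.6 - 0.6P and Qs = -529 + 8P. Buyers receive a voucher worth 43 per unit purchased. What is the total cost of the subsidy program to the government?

Government cost = 6149

Pre-subsidy: 167.6 - 0.6P = -529 + 8P gives P* = 81, Q* = 119.
With the rebate, buyers effectively pay Pb = Ps − 43, where Ps is the price sellers receive.
Demand in terms of Ps becomes Qd = 167.6 − 0.6(Ps − 43) = 193.4 - 0.6Ps. Setting this equal to supply: 193.4 - 0.6Ps = -529 + 8Ps, so Ps = 84.
Buyers pay Pb = 84 − 43 = 41; Q' = -529 + 8·84 = 143.
Government outlay = subsidy × quantity = 43 × 143 = 6149.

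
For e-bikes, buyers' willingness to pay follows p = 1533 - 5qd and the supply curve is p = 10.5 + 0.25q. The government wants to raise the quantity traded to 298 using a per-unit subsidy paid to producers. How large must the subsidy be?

At q = 298, from the demand curve buyers pay pb = 1533 − 5·298 = 43; from the supply curve sellers need ps = 10.5 + 0.25·298 = 85.
The subsidy must fill the gap: s = ps − pb = 85 − 43 = 42.

Required subsidy s = 42 per unit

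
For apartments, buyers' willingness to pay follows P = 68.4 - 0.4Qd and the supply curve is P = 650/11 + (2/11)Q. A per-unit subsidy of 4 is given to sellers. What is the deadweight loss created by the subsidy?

Pre-subsidy: 68.4 - 0.4Q = 650/11 + (2/11)Q gives Q* = 16 and P* = 62.
With the subsidy, sellers receive Ps = Pb + 4 for each unit, where Pb is the price buyers pay.
On the curves, Pb = 68.4 - 0.4Q and Ps = 650/11 + (2/11)Q; the wedge Ps − Pb = 4 gives 650/11 + (2/11)Q − (68.4 - 0.4Q) = 4, so Q' = 22.875.
Then Pb = 68.4 − 0.4·22.875 = 59.25 and Ps = 650/11 + (2/11)·22.875 = 63.25.
The subsidy expands output by 22.875 − 16 = 6.875 past the efficient level; on those units the gap between marginal cost and willingness to pay runs from 0 up to 4.
DWL = ½ × 4 × 6.875 = 13.75.

Deadweight loss = 13.75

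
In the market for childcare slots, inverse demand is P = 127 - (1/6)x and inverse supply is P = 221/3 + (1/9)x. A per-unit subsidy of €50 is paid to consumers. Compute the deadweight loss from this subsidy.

Deadweight loss = €4500

Pre-subsidy: 127 - (1/6)x = 221/3 + (1/9)x gives x* = 192 and P* = 95.
With the rebate, buyers effectively pay Pb = Ps − 50, where Ps is the price sellers receive.
On the curves, Pb = 127 - (1/6)x and Ps = 221/3 + (1/9)x; the wedge Ps − Pb = 50 gives 221/3 + (1/9)x − (127 - (1/6)x) = 50, so x' = 372.
Then Pb = 127 − (1/6)·372 = 65 and Ps = 221/3 + (1/9)·372 = 115.
The subsidy expands output by 372 − 192 = 180 past the efficient level; on those units the gap between marginal cost and willingness to pay runs from 0 up to 50.
DWL = ½ × 50 × 180 = 4500.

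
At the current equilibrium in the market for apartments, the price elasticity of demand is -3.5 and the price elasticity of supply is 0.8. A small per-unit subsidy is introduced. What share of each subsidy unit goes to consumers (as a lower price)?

Consumer share = 8/43

For a small subsidy around the equilibrium, the benefit split depends on the relative slopes, which at a point are proportional to the elasticities.
Buyer share = εs/(εs + |εd|) = 0.8/(0.8 + 3.5) = 8/43; seller share = |εd|/(εs + |εd|) = 35/43.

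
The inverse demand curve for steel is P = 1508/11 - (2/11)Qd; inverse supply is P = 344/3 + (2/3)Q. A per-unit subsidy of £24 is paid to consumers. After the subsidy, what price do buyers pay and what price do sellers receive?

Pre-subsidy: 1508/11 - (2/11)Q = 344/3 + (2/3)Q gives Q* = 185/7 and P* = 926/7.
With the rebate, buyers effectively pay Pb = Ps − 24, where Ps is the price sellers receive.
On the curves, Pb = 1508/11 - (2/11)Q and Ps = 344/3 + (2/3)Q; the wedge Ps − Pb = 24 gives 344/3 + (2/3)Q − (1508/11 - (2/11)Q) = 24, so Q' = 383/7.
Then Pb = 1508/11 − (2/11)·(383/7) = 890/7 and Ps = 344/3 + (2/3)·(383/7) = 1058/7.

Buyers pay 890/7; sellers receive 1058/7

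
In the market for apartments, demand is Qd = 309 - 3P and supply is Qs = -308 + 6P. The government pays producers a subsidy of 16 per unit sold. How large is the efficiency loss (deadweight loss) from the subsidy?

Pre-subsidy: 309 - 3P = -308 + 6P gives P* = 617/9, Q* = 310/3.
With the subsidy, sellers receive Ps = Pb + 16 for each unit, where Pb is the price buyers pay.
Supply in terms of Pb becomes Qs = -308 + 6(Pb + 16) = -212 + 6Pb. Setting this equal to demand: 309 - 3Pb = -212 + 6Pb, so Pb = 521/9.
Sellers receive Ps = 521/9 + 16 = 665/9; Q' = 309 − 3·(521/9) = 406/3.
The subsidy expands output by 406/3 − 310/3 = 32 past the efficient level; on those units the gap between marginal cost and willingness to pay runs from 0 up to 16.
DWL = ½ × 16 × 32 = 256.

Deadweight loss = 256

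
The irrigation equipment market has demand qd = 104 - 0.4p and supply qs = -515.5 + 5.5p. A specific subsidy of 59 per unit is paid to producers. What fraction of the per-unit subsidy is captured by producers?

Pre-subsidy: 104 - 0.4p = -515.5 + 5.5p gives p* = 105, q* = 62.
With the subsidy, sellers receive ps = pb + 59 for each unit, where pb is the price buyers pay.
Supply in terms of pb becomes qs = -515.5 + 5.5(pb + 59) = -191 + 5.5pb. Setting this equal to demand: 104 - 0.4pb = -191 + 5.5pb, so pb = 50.
Sellers receive ps = 50 + 59 = 109; q' = 104 − 0.4·50 = 84.
Buyers' price falls by p* − pb = 105 − 50 = 55; sellers' price rises by ps − p* = 109 − 105 = 4.
So producers capture 4/59 = 4/59 of each unit of subsidy.

Producer share = 4/59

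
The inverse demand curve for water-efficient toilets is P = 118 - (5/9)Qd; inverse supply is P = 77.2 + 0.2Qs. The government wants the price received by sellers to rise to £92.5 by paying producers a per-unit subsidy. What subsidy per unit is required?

Required subsidy s = £17 per unit

At a seller price of 92.5, quantity supplied is -386 + 5·92.5 = 76.5.
Buyers absorb 76.5 only when they pay Pb = 118 − (5/9)·76.5 = 75.5.
s = Ps − Pb = 92.5 − 75.5 = 17.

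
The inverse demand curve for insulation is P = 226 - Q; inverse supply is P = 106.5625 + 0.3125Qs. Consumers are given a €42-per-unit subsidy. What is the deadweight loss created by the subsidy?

Pre-subsidy: 226 - Q = 106.5625 + 0.3125Q gives Q* = 91 and P* = 135.
With the rebate, buyers effectively pay Pb = Ps − 42, where Ps is the price sellers receive.
On the curves, Pb = 226 - Q and Ps = 106.5625 + 0.3125Q; the wedge Ps − Pb = 42 gives 106.5625 + 0.3125Q − (226 - Q) = 42, so Q' = 123.
Then Pb = 226 − 1·123 = 103 and Ps = 106.5625 + 0.3125·123 = 145.
The subsidy expands output by 123 − 91 = 32 past the efficient level; on those units the gap between marginal cost and willingness to pay runs from 0 up to 42.
DWL = ½ × 42 × 32 = 672.

Deadweight loss = €672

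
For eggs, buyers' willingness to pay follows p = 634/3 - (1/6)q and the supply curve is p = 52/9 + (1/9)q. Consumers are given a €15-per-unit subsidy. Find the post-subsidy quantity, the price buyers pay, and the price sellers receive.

Pre-subsidy: 634/3 - (1/6)q = 52/9 + (1/9)q gives q* = 740 and p* = 88.
With the rebate, buyers effectively pay pb = ps − 15, where ps is the price sellers receive.
On the curves, pb = 634/3 - (1/6)q and ps = 52/9 + (1/9)q; the wedge ps − pb = 15 gives 52/9 + (1/9)q − (634/3 - (1/6)q) = 15, so q' = 794.
Then pb = 634/3 − (1/6)·794 = 79 and ps = 52/9 + (1/9)·794 = 94.

q' = 794; buyers pay €79; sellers receive €94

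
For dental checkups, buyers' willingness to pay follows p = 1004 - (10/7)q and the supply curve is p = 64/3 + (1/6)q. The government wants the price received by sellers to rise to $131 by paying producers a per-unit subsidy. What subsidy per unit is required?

Required subsidy s = $67 per unit

At a seller price of 131, quantity supplied is -128 + 6·131 = 658.
Buyers absorb 658 only when they pay pb = 1004 − (10/7)·658 = 64.
s = ps − pb = 131 − 64 = 67.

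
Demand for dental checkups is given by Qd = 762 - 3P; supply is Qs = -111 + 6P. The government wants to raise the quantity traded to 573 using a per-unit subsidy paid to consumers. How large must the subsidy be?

At Q = 573, invert demand for the buyer price: Pb = (762 − 573)/3 = 63; invert supply for the seller price: Ps = (573 − (-111))/6 = 114.
The subsidy must fill the gap: s = Ps − Pb = 114 − 63 = 51.

Required subsidy s = 51 per unit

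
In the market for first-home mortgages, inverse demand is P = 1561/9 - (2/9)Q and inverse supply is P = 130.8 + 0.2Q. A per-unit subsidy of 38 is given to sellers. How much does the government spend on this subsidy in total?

Pre-subsidy: 1561/9 - (2/9)Q = 130.8 + 0.2Q gives Q* = 101 and P* = 151.
With the subsidy, sellers receive Ps = Pb + 38 for each unit, where Pb is the price buyers pay.
On the curves, Pb = 1561/9 - (2/9)Q and Ps = 130.8 + 0.2Q; the wedge Ps − Pb = 38 gives 130.8 + 0.2Q − (1561/9 - (2/9)Q) = 38, so Q' = 191.
Then Pb = 1561/9 − (2/9)·191 = 131 and Ps = 130.8 + 0.2·191 = 169.
Government outlay = subsidy × quantity = 38 × 191 = 7258.

Government cost = 7258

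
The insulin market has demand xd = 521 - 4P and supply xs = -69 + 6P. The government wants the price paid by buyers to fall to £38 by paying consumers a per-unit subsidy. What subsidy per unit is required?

Required subsidy s = £35 per unit

At a buyer price of 38, quantity demanded is 521 − 4·38 = 369.
Sellers supply 369 only when they receive Ps with -69 + 6·Ps = 369, i.e. Ps = 73.
s = Ps − Pb = 73 − 38 = 35.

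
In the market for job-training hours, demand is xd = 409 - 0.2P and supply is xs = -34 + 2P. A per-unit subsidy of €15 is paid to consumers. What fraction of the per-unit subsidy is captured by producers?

Producer share = 1/11

Pre-subsidy: 409 - 0.2P = -34 + 2P gives P* = 2215/11, x* = 4056/11.
With the rebate, buyers effectively pay Pb = Ps − 15, where Ps is the price sellers receive.
Demand in terms of Ps becomes xd = 409 − 0.2(Ps − 15) = 412 - 0.2Ps. Setting this equal to supply: 412 - 0.2Ps = -34 + 2Ps, so Ps = 2230/11.
Buyers pay Pb = 2230/11 − 15 = 2065/11; x' = -34 + 2·(2230/11) = 4086/11.
Buyers' price falls by P* − Pb = 2215/11 − 2065/11 = 150/11; sellers' price rises by Ps − P* = 2230/11 − 2215/11 = 15/11.
So producers capture (15/11)/15 = 1/11 of each unit of subsidy.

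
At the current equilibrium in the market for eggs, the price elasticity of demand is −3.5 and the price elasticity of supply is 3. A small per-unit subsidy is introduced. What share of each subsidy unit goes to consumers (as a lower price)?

For a small subsidy around the equilibrium, the benefit split depends on the relative slopes, which at a point are proportional to the elasticities.
Buyer share = εs/(εs + |εd|) = 3/(3 + 3.5) = 6/13; seller share = |εd|/(εs + |εd|) = 7/13.

Consumer share = 6/13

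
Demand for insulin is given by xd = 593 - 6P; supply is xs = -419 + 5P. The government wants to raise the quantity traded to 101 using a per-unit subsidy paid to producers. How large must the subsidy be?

Required subsidy s = 22 per unit

At x = 101, invert demand for the buyer price: Pb = (593 − 101)/6 = 82; invert supply for the seller price: Ps = (101 − (-419))/5 = 104.
The subsidy must fill the gap: s = Ps − Pb = 104 − 82 = 22.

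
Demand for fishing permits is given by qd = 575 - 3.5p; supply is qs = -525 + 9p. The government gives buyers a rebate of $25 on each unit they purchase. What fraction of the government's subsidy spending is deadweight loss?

Pre-subsidy: 575 - 3.5p = -525 + 9p gives p* = 88, q* = 267.
With the rebate, buyers effectively pay pb = ps − 25, where ps is the price sellers receive.
Demand in terms of ps becomes qd = 575 − 3.5(ps − 25) = 662.5 - 3.5ps. Setting this equal to supply: 662.5 - 3.5ps = -525 + 9ps, so ps = 95.
Buyers pay pb = 95 − 25 = 70; q' = -525 + 9·95 = 330.
ΔCS = ½(267 + 330)(88 − 70) = 5373; ΔPS = ½(267 + 330)(95 − 88) = 2089.5.
Government spending = 25 × 330 = 8250.
DWL = ½ × 25 × (330 − 267) = 787.5; fraction = 787.5 / 8250 = 21/220.

DWL / government spending = 21/220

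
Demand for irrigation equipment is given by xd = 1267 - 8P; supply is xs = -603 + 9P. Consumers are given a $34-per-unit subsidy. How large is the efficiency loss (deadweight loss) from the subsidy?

Deadweight loss = $2448

Pre-subsidy: 1267 - 8P = -603 + 9P gives P* = 110, x* = 387.
With the rebate, buyers effectively pay Pb = Ps − 34, where Ps is the price sellers receive.
Demand in terms of Ps becomes xd = 1267 − 8(Ps − 34) = 1539 - 8Ps. Setting this equal to supply: 1539 - 8Ps = -603 + 9Ps, so Ps = 126.
Buyers pay Pb = 126 − 34 = 92; x' = -603 + 9·126 = 531.
The subsidy expands output by 531 − 387 = 144 past the efficient level; on those units the gap between marginal cost and willingness to pay runs from 0 up to 34.
DWL = ½ × 34 × 144 = 2448.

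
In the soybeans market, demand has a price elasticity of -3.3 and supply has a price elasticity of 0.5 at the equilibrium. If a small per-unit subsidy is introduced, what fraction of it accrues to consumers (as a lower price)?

Consumer share = 5/38

For a small subsidy around the equilibrium, the benefit split depends on the relative slopes, which at a point are proportional to the elasticities.
Buyer share = εs/(εs + |εd|) = 0.5/(0.5 + 3.3) = 5/38; seller share = |εd|/(εs + |εd|) = 33/38.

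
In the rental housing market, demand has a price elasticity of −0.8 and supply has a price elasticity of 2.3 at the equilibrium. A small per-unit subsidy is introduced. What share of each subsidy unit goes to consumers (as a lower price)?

Consumer share = 23/31

For a small subsidy around the equilibrium, the benefit split depends on the relative slopes, which at a point are proportional to the elasticities.
Buyer share = εs/(εs + |εd|) = 2.3/(2.3 + 0.8) = 23/31; seller share = |εd|/(εs + |εd|) = 8/31.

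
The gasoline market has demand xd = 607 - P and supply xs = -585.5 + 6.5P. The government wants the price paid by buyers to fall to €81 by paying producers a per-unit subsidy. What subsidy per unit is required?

Required subsidy s = €90 per unit

At a buyer price of 81, quantity demanded is 607 − 1·81 = 526.
Sellers supply 526 only when they receive Ps with -585.5 + 6.5·Ps = 526, i.e. Ps = 171.
s = Ps − Pb = 171 − 81 = 90.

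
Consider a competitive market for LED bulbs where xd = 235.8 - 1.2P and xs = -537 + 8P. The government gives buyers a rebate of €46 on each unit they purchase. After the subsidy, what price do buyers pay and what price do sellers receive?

Pre-subsidy: 235.8 - 1.2P = -537 + 8P gives P* = 84, x* = 135.
With the rebate, buyers effectively pay Pb = Ps − 46, where Ps is the price sellers receive.
Demand in terms of Ps becomes xd = 235.8 − 1.2(Ps − 46) = 291 - 1.2Ps. Setting this equal to supply: 291 - 1.2Ps = -537 + 8Ps, so Ps = 90.
Buyers pay Pb = 90 − 46 = 44; x' = -537 + 8·90 = 183.

Buyers pay €44; sellers receive €90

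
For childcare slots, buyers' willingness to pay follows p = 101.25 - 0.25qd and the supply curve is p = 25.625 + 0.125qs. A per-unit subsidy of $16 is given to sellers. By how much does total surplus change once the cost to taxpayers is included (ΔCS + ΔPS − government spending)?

Net change in total surplus = -1024/3

Pre-subsidy: 101.25 - 0.25q = 25.625 + 0.125q gives q* = 605/3 and p* = 305/6.
With the subsidy, sellers receive ps = pb + 16 for each unit, where pb is the price buyers pay.
On the curves, pb = 101.25 - 0.25q and ps = 25.625 + 0.125q; the wedge ps − pb = 16 gives 25.625 + 0.125q − (101.25 - 0.25q) = 16, so q' = 733/3.
Then pb = 101.25 − 0.25·(733/3) = 241/6 and ps = 25.625 + 0.125·(733/3) = 337/6.
ΔCS = ½(605/3 + 733/3)(305/6 − 241/6) = 7136/3; ΔPS = ½(605/3 + 733/3)(337/6 − 305/6) = 3568/3.
Government spending = 16 × 733/3 = 11728/3.
Net change = 7136/3 + 3568/3 − 11728/3 = -1024/3. The loss equals the DWL triangle ½·16·128/3.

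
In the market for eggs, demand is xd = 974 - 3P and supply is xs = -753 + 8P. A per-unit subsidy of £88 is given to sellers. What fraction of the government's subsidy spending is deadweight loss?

Pre-subsidy: 974 - 3P = -753 + 8P gives P* = 157, x* = 503.
With the subsidy, sellers receive Ps = Pb + 88 for each unit, where Pb is the price buyers pay.
Supply in terms of Pb becomes xs = -753 + 8(Pb + 88) = -49 + 8Pb. Setting this equal to demand: 974 - 3Pb = -49 + 8Pb, so Pb = 93.
Sellers receive Ps = 93 + 88 = 181; x' = 974 − 3·93 = 695.
ΔCS = ½(503 + 695)(157 − 93) = 38336; ΔPS = ½(503 + 695)(181 − 157) = 14376.
Government spending = 88 × 695 = 61160.
DWL = ½ × 88 × (695 − 503) = 8448; fraction = 8448 / 61160 = 96/695.

DWL / government spending = 96/695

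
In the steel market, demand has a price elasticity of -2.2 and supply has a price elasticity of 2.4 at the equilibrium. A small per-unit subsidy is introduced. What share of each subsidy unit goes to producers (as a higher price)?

Producer share = 11/23

For a small subsidy around the equilibrium, the benefit split depends on the relative slopes, which at a point are proportional to the elasticities.
Buyer share = εs/(εs + |εd|) = 2.4/(2.4 + 2.2) = 12/23; seller share = |εd|/(εs + |εd|) = 11/23.
So producers capture 11/23 of the subsidy.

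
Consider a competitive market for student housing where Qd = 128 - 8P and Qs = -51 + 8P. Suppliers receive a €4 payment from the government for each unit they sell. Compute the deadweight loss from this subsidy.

Pre-subsidy: 128 - 8P = -51 + 8P gives P* = 11.1875, Q* = 38.5.
With the subsidy, sellers receive Ps = Pb + 4 for each unit, where Pb is the price buyers pay.
Supply in terms of Pb becomes Qs = -51 + 8(Pb + 4) = -19 + 8Pb. Setting this equal to demand: 128 - 8Pb = -19 + 8Pb, so Pb = 9.1875.
Sellers receive Ps = 9.1875 + 4 = 13.1875; Q' = 128 − 8·9.1875 = 54.5.
The subsidy expands output by 54.5 − 38.5 = 16 past the efficient level; on those units the gap between marginal cost and willingness to pay runs from 0 up to 4.
DWL = ½ × 4 × 16 = 32.

Deadweight loss = €32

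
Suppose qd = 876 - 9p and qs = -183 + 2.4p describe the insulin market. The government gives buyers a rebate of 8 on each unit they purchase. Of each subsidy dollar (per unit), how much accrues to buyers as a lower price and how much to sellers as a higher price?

Pre-subsidy: 876 - 9p = -183 + 2.4p gives p* = 1765/19, q* = 759/19.
With the rebate, buyers effectively pay pb = ps − 8, where ps is the price sellers receive.
Demand in terms of ps becomes qd = 876 − 9(ps − 8) = 948 - 9ps. Setting this equal to supply: 948 - 9ps = -183 + 2.4ps, so ps = 1885/19.
Buyers pay pb = 1885/19 − 8 = 1733/19; q' = -183 + 2.4·(1885/19) = 1047/19.
Buyers' price falls by p* − pb = 1765/19 − 1733/19 = 32/19; sellers' price rises by ps − p* = 1885/19 − 1765/19 = 120/19.

Buyers gain 32/19 per unit; sellers gain 120/19 per unit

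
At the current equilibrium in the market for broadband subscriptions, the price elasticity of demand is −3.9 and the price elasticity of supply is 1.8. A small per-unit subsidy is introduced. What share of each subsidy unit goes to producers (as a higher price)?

Producer share = 13/19

For a small subsidy around the equilibrium, the benefit split depends on the relative slopes, which at a point are proportional to the elasticities.
Buyer share = εs/(εs + |εd|) = 1.8/(1.8 + 3.9) = 6/19; seller share = |εd|/(εs + |εd|) = 13/19.
So producers capture 13/19 of the subsidy.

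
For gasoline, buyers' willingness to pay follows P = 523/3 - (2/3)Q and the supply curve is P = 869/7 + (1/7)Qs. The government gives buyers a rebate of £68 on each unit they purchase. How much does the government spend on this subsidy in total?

Government cost = £9928

Pre-subsidy: 523/3 - (2/3)Q = 869/7 + (1/7)Q gives Q* = 62 and P* = 133.
With the rebate, buyers effectively pay Pb = Ps − 68, where Ps is the price sellers receive.
On the curves, Pb = 523/3 - (2/3)Q and Ps = 869/7 + (1/7)Q; the wedge Ps − Pb = 68 gives 869/7 + (1/7)Q − (523/3 - (2/3)Q) = 68, so Q' = 146.
Then Pb = 523/3 − (2/3)·146 = 77 and Ps = 869/7 + (1/7)·146 = 145.
Government outlay = subsidy × quantity = 68 × 146 = 9928.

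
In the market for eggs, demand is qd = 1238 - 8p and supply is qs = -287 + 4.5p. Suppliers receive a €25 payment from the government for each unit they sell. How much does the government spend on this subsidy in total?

Pre-subsidy: 1238 - 8p = -287 + 4.5p gives p* = 122, q* = 262.
With the subsidy, sellers receive ps = pb + 25 for each unit, where pb is the price buyers pay.
Supply in terms of pb becomes qs = -287 + 4.5(pb + 25) = -174.5 + 4.5pb. Setting this equal to demand: 1238 - 8pb = -174.5 + 4.5pb, so pb = 113.
Sellers receive ps = 113 + 25 = 138; q' = 1238 − 8·113 = 334.
Government outlay = subsidy × quantity = 25 × 334 = 8350.

Government cost = €8350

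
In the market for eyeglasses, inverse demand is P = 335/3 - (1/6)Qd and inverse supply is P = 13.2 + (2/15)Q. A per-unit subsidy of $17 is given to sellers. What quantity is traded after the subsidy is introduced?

Pre-subsidy: 335/3 - (1/6)Q = 13.2 + (2/15)Q gives Q* = 2954/9 and P* = 1538/27.
With the subsidy, sellers receive Ps = Pb + 17 for each unit, where Pb is the price buyers pay.
On the curves, Pb = 335/3 - (1/6)Q and Ps = 13.2 + (2/15)Q; the wedge Ps − Pb = 17 gives 13.2 + (2/15)Q − (335/3 - (1/6)Q) = 17, so Q' = 3464/9.
Then Pb = 335/3 − (1/6)·(3464/9) = 1283/27 and Ps = 13.2 + (2/15)·(3464/9) = 1742/27.

Q' = 3464/9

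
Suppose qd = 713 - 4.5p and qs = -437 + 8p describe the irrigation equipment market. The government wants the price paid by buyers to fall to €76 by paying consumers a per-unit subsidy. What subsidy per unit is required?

At a buyer price of 76, quantity demanded is 713 − 4.5·76 = 371.
Sellers supply 371 only when they receive ps with -437 + 8·ps = 371, i.e. ps = 101.
s = ps − pb = 101 − 76 = 25.

Required subsidy s = €25 per unit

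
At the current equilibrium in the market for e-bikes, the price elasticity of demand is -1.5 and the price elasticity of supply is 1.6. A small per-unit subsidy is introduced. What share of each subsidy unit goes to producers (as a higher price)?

Producer share = 15/31

For a small subsidy around the equilibrium, the benefit split depends on the relative slopes, which at a point are proportional to the elasticities.
Buyer share = εs/(εs + |εd|) = 1.6/(1.6 + 1.5) = 16/31; seller share = |εd|/(εs + |εd|) = 15/31.
So producers capture 15/31 of the subsidy.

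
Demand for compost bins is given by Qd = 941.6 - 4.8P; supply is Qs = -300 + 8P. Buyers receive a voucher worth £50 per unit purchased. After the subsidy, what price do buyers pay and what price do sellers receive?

Buyers pay £65.75; sellers receive £115.75

Pre-subsidy: 941.6 - 4.8P = -300 + 8P gives P* = 97, Q* = 476.
With the rebate, buyers effectively pay Pb = Ps − 50, where Ps is the price sellers receive.
Demand in terms of Ps becomes Qd = 941.6 − 4.8(Ps − 50) = 1181.6 - 4.8Ps. Setting this equal to supply: 1181.6 - 4.8Ps = -300 + 8Ps, so Ps = 115.75.
Buyers pay Pb = 115.75 − 50 = 65.75; Q' = -300 + 8·115.75 = 626.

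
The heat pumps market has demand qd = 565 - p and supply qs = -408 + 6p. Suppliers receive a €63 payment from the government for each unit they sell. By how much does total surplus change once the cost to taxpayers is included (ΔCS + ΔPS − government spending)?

Net change in total surplus = -€1701

Pre-subsidy: 565 - p = -408 + 6p gives p* = 139, q* = 426.
With the subsidy, sellers receive ps = pb + 63 for each unit, where pb is the price buyers pay.
Supply in terms of pb becomes qs = -408 + 6(pb + 63) = -30 + 6pb. Setting this equal to demand: 565 - pb = -30 + 6pb, so pb = 85.
Sellers receive ps = 85 + 63 = 148; q' = 565 − 1·85 = 480.
ΔCS = ½(426 + 480)(139 − 85) = 24462; ΔPS = ½(426 + 480)(148 − 139) = 4077.
Government spending = 63 × 480 = 30240.
Net change = 24462 + 4077 − 30240 = -1701. The loss equals the DWL triangle ½·63·54.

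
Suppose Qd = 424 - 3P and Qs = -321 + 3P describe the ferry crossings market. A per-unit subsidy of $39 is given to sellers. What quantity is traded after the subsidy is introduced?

Pre-subsidy: 424 - 3P = -321 + 3P gives P* = 745/6, Q* = 51.5.
With the subsidy, sellers receive Ps = Pb + 39 for each unit, where Pb is the price buyers pay.
Supply in terms of Pb becomes Qs = -321 + 3(Pb + 39) = -204 + 3Pb. Setting this equal to demand: 424 - 3Pb = -204 + 3Pb, so Pb = 314/3.
Sellers receive Ps = 314/3 + 39 = 431/3; Q' = 424 − 3·(314/3) = 110.

Q' = 110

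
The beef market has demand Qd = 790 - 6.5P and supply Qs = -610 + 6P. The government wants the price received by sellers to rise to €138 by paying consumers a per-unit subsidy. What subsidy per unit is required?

At a seller price of 138, quantity supplied is -610 + 6·138 = 218.
Buyers absorb 218 only when they pay Pb with 790 − 6.5·Pb = 218, i.e. Pb = 88.
s = Ps − Pb = 138 − 88 = 50.

Required subsidy s = €50 per unit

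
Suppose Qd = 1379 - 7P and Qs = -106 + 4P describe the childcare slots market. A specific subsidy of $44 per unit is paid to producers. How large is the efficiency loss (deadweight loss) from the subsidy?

Deadweight loss = $2464

Pre-subsidy: 1379 - 7P = -106 + 4P gives P* = 135, Q* = 434.
With the subsidy, sellers receive Ps = Pb + 44 for each unit, where Pb is the price buyers pay.
Supply in terms of Pb becomes Qs = -106 + 4(Pb + 44) = 70 + 4Pb. Setting this equal to demand: 1379 - 7Pb = 70 + 4Pb, so Pb = 119.
Sellers receive Ps = 119 + 44 = 163; Q' = 1379 − 7·119 = 546.
The subsidy expands output by 546 − 434 = 112 past the efficient level; on those units the gap between marginal cost and willingness to pay runs from 0 up to 44.
DWL = ½ × 44 × 112 = 2464.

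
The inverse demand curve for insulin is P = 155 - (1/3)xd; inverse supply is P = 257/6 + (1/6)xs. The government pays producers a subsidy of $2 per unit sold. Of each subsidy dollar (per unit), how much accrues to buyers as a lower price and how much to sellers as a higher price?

Pre-subsidy: 155 - (1/3)x = 257/6 + (1/6)x gives x* = 673/3 and P* = 722/9.
With the subsidy, sellers receive Ps = Pb + 2 for each unit, where Pb is the price buyers pay.
On the curves, Pb = 155 - (1/3)x and Ps = 257/6 + (1/6)x; the wedge Ps − Pb = 2 gives 257/6 + (1/6)x − (155 - (1/3)x) = 2, so x' = 685/3.
Then Pb = 155 − (1/3)·(685/3) = 710/9 and Ps = 257/6 + (1/6)·(685/3) = 728/9.
Buyers' price falls by P* − Pb = 722/9 − 710/9 = 4/3; sellers' price rises by Ps − P* = 728/9 − 722/9 = 2/3.

Buyers gain 4/3 per unit; sellers gain 2/3 per unit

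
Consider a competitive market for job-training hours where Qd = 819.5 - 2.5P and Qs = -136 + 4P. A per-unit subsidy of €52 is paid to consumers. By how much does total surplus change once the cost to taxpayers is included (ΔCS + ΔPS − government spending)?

Pre-subsidy: 819.5 - 2.5P = -136 + 4P gives P* = 147, Q* = 452.
With the rebate, buyers effectively pay Pb = Ps − 52, where Ps is the price sellers receive.
Demand in terms of Ps becomes Qd = 819.5 − 2.5(Ps − 52) = 949.5 - 2.5Ps. Setting this equal to supply: 949.5 - 2.5Ps = -136 + 4Ps, so Ps = 167.
Buyers pay Pb = 167 − 52 = 115; Q' = -136 + 4·167 = 532.
ΔCS = ½(452 + 532)(147 − 115) = 15744; ΔPS = ½(452 + 532)(167 − 147) = 9840.
Government spending = 52 × 532 = 27664.
Net change = 15744 + 9840 − 27664 = -2080. The loss equals the DWL triangle ½·52·80.

Net change in total surplus = -€2080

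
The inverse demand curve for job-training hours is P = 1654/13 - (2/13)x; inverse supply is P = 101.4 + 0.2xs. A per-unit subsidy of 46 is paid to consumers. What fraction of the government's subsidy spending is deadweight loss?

DWL / government spending = 65/203

Pre-subsidy: 1654/13 - (2/13)x = 101.4 + 0.2x gives x* = 73 and P* = 116.
With the rebate, buyers effectively pay Pb = Ps − 46, where Ps is the price sellers receive.
On the curves, Pb = 1654/13 - (2/13)x and Ps = 101.4 + 0.2x; the wedge Ps − Pb = 46 gives 101.4 + 0.2x − (1654/13 - (2/13)x) = 46, so x' = 203.
Then Pb = 1654/13 − (2/13)·203 = 96 and Ps = 101.4 + 0.2·203 = 142.
ΔCS = ½(73 + 203)(116 − 96) = 2760; ΔPS = ½(73 + 203)(142 − 116) = 3588.
Government spending = 46 × 203 = 9338.
DWL = ½ × 46 × (203 − 73) = 2990; fraction = 2990 / 9338 = 65/203.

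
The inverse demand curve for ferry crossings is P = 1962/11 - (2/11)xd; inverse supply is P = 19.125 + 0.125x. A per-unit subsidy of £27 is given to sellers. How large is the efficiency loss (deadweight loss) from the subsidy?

Pre-subsidy: 1962/11 - (2/11)x = 19.125 + 0.125x gives x* = 519 and P* = 84.
With the subsidy, sellers receive Ps = Pb + 27 for each unit, where Pb is the price buyers pay.
On the curves, Pb = 1962/11 - (2/11)x and Ps = 19.125 + 0.125x; the wedge Ps − Pb = 27 gives 19.125 + 0.125x − (1962/11 - (2/11)x) = 27, so x' = 607.
Then Pb = 1962/11 − (2/11)·607 = 68 and Ps = 19.125 + 0.125·607 = 95.
The subsidy expands output by 607 − 519 = 88 past the efficient level; on those units the gap between marginal cost and willingness to pay runs from 0 up to 27.
DWL = ½ × 27 × 88 = 1188.

Deadweight loss = £1188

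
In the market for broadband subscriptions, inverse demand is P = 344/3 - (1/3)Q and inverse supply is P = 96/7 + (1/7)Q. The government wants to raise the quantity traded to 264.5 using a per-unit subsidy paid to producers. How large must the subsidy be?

At Q = 264.5, from the demand curve buyers pay Pb = 344/3 − (1/3)·264.5 = 26.5; from the supply curve sellers need Ps = 96/7 + (1/7)·264.5 = 51.5.
The subsidy must fill the gap: s = Ps − Pb = 51.5 − 26.5 = 25.

Required subsidy s = 25 per unit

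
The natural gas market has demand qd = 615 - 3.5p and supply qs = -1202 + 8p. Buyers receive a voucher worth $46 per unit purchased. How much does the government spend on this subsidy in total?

Pre-subsidy: 615 - 3.5p = -1202 + 8p gives p* = 158, q* = 62.
With the rebate, buyers effectively pay pb = ps − 46, where ps is the price sellers receive.
Demand in terms of ps becomes qd = 615 − 3.5(ps − 46) = 776 - 3.5ps. Setting this equal to supply: 776 - 3.5ps = -1202 + 8ps, so ps = 172.
Buyers pay pb = 172 − 46 = 126; q' = -1202 + 8·172 = 174.
Government outlay = subsidy × quantity = 46 × 174 = 8004.

Government cost = $8004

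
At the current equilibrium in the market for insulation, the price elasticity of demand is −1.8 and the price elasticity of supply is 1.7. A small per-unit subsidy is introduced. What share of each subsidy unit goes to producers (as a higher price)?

For a small subsidy around the equilibrium, the benefit split depends on the relative slopes, which at a point are proportional to the elasticities.
Buyer share = εs/(εs + |εd|) = 1.7/(1.7 + 1.8) = 17/35; seller share = |εd|/(εs + |εd|) = 18/35.
So producers capture 18/35 of the subsidy.

Producer share = 18/35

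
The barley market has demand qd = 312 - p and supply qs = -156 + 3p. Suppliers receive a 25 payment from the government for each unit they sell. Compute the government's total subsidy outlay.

Pre-subsidy: 312 - p = -156 + 3p gives p* = 117, q* = 195.
With the subsidy, sellers receive ps = pb + 25 for each unit, where pb is the price buyers pay.
Supply in terms of pb becomes qs = -156 + 3(pb + 25) = -81 + 3pb. Setting this equal to demand: 312 - pb = -81 + 3pb, so pb = 98.25.
Sellers receive ps = 98.25 + 25 = 123.25; q' = 312 − 1·98.25 = 213.75.
Government outlay = subsidy × quantity = 25 × 213.75 = 5343.75.

Government cost = 5343.75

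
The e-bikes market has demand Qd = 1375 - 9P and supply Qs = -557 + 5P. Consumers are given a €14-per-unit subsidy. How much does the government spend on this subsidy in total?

Government cost = €2492

Pre-subsidy: 1375 - 9P = -557 + 5P gives P* = 138, Q* = 133.
With the rebate, buyers effectively pay Pb = Ps − 14, where Ps is the price sellers receive.
Demand in terms of Ps becomes Qd = 1375 − 9(Ps − 14) = 1501 - 9Ps. Setting this equal to supply: 1501 - 9Ps = -557 + 5Ps, so Ps = 147.
Buyers pay Pb = 147 − 14 = 133; Q' = -557 + 5·147 = 178.
Government outlay = subsidy × quantity = 14 × 178 = 2492.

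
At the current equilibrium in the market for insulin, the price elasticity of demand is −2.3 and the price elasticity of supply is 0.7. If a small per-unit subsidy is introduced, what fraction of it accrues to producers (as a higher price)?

Producer share = 23/30

For a small subsidy around the equilibrium, the benefit split depends on the relative slopes, which at a point are proportional to the elasticities.
Buyer share = εs/(εs + |εd|) = 0.7/(0.7 + 2.3) = 7/30; seller share = |εd|/(εs + |εd|) = 23/30.
So producers capture 23/30 of the subsidy.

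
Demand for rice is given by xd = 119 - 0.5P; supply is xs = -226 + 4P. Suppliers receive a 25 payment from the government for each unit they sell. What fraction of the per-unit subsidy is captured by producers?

Pre-subsidy: 119 - 0.5P = -226 + 4P gives P* = 230/3, x* = 242/3.
With the subsidy, sellers receive Ps = Pb + 25 for each unit, where Pb is the price buyers pay.
Supply in terms of Pb becomes xs = -226 + 4(Pb + 25) = -126 + 4Pb. Setting this equal to demand: 119 - 0.5Pb = -126 + 4Pb, so Pb = 490/9.
Sellers receive Ps = 490/9 + 25 = 715/9; x' = 119 − 0.5·(490/9) = 826/9.
Buyers' price falls by P* − Pb = 230/3 − 490/9 = 200/9; sellers' price rises by Ps − P* = 715/9 − 230/3 = 25/9.
So producers capture (25/9)/25 = 1/9 of each unit of subsidy.

Producer share = 1/9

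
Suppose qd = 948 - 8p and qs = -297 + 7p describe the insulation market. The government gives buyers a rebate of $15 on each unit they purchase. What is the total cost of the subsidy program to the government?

Pre-subsidy: 948 - 8p = -297 + 7p gives p* = 83, q* = 284.
With the rebate, buyers effectively pay pb = ps − 15, where ps is the price sellers receive.
Demand in terms of ps becomes qd = 948 − 8(ps − 15) = 1068 - 8ps. Setting this equal to supply: 1068 - 8ps = -297 + 7ps, so ps = 91.
Buyers pay pb = 91 − 15 = 76; q' = -297 + 7·91 = 340.
Government outlay = subsidy × quantity = 15 × 340 = 5100.

Government cost = $5100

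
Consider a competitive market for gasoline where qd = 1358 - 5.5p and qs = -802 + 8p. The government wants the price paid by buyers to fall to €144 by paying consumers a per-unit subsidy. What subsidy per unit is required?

Required subsidy s = €27 per unit

At a buyer price of 144, quantity demanded is 1358 − 5.5·144 = 566.
Sellers supply 566 only when they receive ps with -802 + 8·ps = 566, i.e. ps = 171.
s = ps − pb = 171 − 144 = 27.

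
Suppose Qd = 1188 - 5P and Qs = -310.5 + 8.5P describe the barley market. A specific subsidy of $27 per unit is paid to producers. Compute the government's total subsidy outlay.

Pre-subsidy: 1188 - 5P = -310.5 + 8.5P gives P* = 111, Q* = 633.
With the subsidy, sellers receive Ps = Pb + 27 for each unit, where Pb is the price buyers pay.
Supply in terms of Pb becomes Qs = -310.5 + 8.5(Pb + 27) = -81 + 8.5Pb. Setting this equal to demand: 1188 - 5Pb = -81 + 8.5Pb, so Pb = 94.
Sellers receive Ps = 94 + 27 = 121; Q' = 1188 − 5·94 = 718.
Government outlay = subsidy × quantity = 27 × 718 = 19386.

Government cost = $19386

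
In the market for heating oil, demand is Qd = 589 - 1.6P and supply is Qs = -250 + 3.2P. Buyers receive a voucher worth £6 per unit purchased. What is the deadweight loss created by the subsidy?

Pre-subsidy: 589 - 1.6P = -250 + 3.2P gives P* = 4195/24, Q* = 928/3.
With the rebate, buyers effectively pay Pb = Ps − 6, where Ps is the price sellers receive.
Demand in terms of Ps becomes Qd = 589 − 1.6(Ps − 6) = 598.6 - 1.6Ps. Setting this equal to supply: 598.6 - 1.6Ps = -250 + 3.2Ps, so Ps = 4243/24.
Buyers pay Pb = 4243/24 − 6 = 4099/24; Q' = -250 + 3.2·(4243/24) = 4736/15.
The subsidy expands output by 4736/15 − 928/3 = 6.4 past the efficient level; on those units the gap between marginal cost and willingness to pay runs from 0 up to 6.
DWL = ½ × 6 × 6.4 = 19.2.

Deadweight loss = £19.2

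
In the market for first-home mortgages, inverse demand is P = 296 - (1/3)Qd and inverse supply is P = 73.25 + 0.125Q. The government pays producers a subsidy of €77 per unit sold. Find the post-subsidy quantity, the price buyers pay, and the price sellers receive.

Q' = 654; buyers pay €78; sellers receive €155

Pre-subsidy: 296 - (1/3)Q = 73.25 + 0.125Q gives Q* = 486 and P* = 134.
With the subsidy, sellers receive Ps = Pb + 77 for each unit, where Pb is the price buyers pay.
On the curves, Pb = 296 - (1/3)Q and Ps = 73.25 + 0.125Q; the wedge Ps − Pb = 77 gives 73.25 + 0.125Q − (296 - (1/3)Q) = 77, so Q' = 654.
Then Pb = 296 − (1/3)·654 = 78 and Ps = 73.25 + 0.125·654 = 155.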